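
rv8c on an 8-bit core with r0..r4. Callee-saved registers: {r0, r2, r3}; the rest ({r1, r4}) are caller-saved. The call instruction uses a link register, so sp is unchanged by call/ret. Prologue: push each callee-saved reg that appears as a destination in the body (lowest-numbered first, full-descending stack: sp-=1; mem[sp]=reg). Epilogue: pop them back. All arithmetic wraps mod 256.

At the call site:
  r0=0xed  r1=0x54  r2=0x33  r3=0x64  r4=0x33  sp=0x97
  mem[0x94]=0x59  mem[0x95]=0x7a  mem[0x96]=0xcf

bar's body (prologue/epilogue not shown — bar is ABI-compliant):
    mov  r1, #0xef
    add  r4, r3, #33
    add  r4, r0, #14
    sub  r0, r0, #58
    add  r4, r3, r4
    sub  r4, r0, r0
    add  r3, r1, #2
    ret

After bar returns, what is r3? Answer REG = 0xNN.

prologue: push r0 -> mem[0x96]=0xed, sp=0x96
prologue: push r3 -> mem[0x95]=0x64, sp=0x95
body[0] mov  r1, #0xef -> r1=0xef
body[1] add  r4, r3, #33 -> r4=0x85
body[2] add  r4, r0, #14 -> r4=0xfb
body[3] sub  r0, r0, #58 -> r0=0xb3
body[4] add  r4, r3, r4 -> r4=0x5f
body[5] sub  r4, r0, r0 -> r4=0x00
body[6] add  r3, r1, #2 -> r3=0xf1
epilogue: pop r3=0x64, sp=0x96
epilogue: pop r0=0xed, sp=0x97
r3 is callee-saved -> restored

REG = 0x64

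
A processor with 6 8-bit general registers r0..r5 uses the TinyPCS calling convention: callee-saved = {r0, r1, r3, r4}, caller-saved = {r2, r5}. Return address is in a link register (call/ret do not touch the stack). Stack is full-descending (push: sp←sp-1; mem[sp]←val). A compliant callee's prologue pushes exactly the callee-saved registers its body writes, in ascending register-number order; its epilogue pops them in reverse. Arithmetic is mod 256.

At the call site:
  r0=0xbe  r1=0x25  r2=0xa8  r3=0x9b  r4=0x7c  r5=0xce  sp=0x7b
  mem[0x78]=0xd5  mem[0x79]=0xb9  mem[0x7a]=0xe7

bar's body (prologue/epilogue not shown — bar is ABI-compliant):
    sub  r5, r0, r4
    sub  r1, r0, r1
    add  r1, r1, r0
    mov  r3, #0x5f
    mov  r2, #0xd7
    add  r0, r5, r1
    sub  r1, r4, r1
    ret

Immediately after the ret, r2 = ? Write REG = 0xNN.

prologue: push r0 → mem[0x7a]=0xbe, sp=0x7a
prologue: push r1 → mem[0x79]=0x25, sp=0x79
prologue: push r3 → mem[0x78]=0x9b, sp=0x78
body[0] sub  r5, r0, r4 → r5=0x42
body[1] sub  r1, r0, r1 → r1=0x99
body[2] add  r1, r1, r0 → r1=0x57
body[3] mov  r3, #0x5f → r3=0x5f
body[4] mov  r2, #0xd7 → r2=0xd7
body[5] add  r0, r5, r1 → r0=0x99
body[6] sub  r1, r4, r1 → r1=0x25
epilogue: pop r3=0x9b, sp=0x79
epilogue: pop r1=0x25, sp=0x7a
epilogue: pop r0=0xbe, sp=0x7b
r2 is caller-saved → body value

REG = 0xd7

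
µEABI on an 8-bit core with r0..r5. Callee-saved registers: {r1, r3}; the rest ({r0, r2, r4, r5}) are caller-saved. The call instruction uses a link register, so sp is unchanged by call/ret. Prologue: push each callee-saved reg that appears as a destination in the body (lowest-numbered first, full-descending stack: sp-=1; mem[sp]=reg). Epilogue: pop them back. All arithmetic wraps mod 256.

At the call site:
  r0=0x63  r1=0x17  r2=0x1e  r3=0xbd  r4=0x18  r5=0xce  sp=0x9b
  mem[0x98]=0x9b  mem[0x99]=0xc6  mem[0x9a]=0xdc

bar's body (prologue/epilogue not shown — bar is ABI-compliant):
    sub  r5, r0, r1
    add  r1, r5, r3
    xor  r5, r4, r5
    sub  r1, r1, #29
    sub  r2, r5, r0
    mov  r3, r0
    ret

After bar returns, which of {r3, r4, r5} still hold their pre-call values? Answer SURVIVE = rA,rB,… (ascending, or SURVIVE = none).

prologue: push r1 -> mem[0x9a]=0x17, sp=0x9a
prologue: push r3 -> mem[0x99]=0xbd, sp=0x99
body[0] sub  r5, r0, r1 -> r5=0x4c
body[1] add  r1, r5, r3 -> r1=0x09
body[2] xor  r5, r4, r5 -> r5=0x54
body[3] sub  r1, r1, #29 -> r1=0xec
body[4] sub  r2, r5, r0 -> r2=0xf1
body[5] mov  r3, r0 -> r3=0x63
epilogue: pop r3=0xbd, sp=0x9a
epilogue: pop r1=0x17, sp=0x9b
r3: callee-saved, written=True
r4: caller-saved, written=False
r5: caller-saved, written=True

SURVIVE = r3,r4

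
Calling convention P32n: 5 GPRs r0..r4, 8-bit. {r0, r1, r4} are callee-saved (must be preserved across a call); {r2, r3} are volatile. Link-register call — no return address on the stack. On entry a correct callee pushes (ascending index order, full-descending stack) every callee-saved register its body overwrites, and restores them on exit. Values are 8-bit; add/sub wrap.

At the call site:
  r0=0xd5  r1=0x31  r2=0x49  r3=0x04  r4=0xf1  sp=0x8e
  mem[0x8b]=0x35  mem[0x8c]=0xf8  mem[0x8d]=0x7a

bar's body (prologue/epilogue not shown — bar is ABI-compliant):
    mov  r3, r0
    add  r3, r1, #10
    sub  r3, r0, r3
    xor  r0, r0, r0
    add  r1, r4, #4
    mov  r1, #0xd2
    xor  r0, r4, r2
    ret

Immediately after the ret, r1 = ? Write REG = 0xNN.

REG = 0x31

prologue: push r0 -> mem[0x8d]=0xd5, sp=0x8d
prologue: push r1 -> mem[0x8c]=0x31, sp=0x8c
body[0] mov  r3, r0 -> r3=0xd5
body[1] add  r3, r1, #10 -> r3=0x3b
body[2] sub  r3, r0, r3 -> r3=0x9a
body[3] xor  r0, r0, r0 -> r0=0x00
body[4] add  r1, r4, #4 -> r1=0xf5
body[5] mov  r1, #0xd2 -> r1=0xd2
body[6] xor  r0, r4, r2 -> r0=0xb8
epilogue: pop r1=0x31, sp=0x8d
epilogue: pop r0=0xd5, sp=0x8e
r1 is callee-saved -> restored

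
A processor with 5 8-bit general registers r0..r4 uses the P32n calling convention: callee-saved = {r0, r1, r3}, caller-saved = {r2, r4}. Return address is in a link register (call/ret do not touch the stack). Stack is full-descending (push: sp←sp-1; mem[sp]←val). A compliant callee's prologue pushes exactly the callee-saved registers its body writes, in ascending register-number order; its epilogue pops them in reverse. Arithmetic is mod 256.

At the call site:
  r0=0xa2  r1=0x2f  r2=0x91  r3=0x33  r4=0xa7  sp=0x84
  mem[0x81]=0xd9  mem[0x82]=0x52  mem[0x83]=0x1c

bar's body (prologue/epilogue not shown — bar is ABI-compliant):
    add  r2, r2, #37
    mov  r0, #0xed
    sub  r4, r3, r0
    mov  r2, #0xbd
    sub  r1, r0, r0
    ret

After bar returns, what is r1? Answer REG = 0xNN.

REG = 0x2f

prologue: push r0 → mem[0x83]=0xa2, sp=0x83
prologue: push r1 → mem[0x82]=0x2f, sp=0x82
body[0] add  r2, r2, #37 → r2=0xb6
body[1] mov  r0, #0xed → r0=0xed
body[2] sub  r4, r3, r0 → r4=0x46
body[3] mov  r2, #0xbd → r2=0xbd
body[4] sub  r1, r0, r0 → r1=0x00
epilogue: pop r1=0x2f, sp=0x83
epilogue: pop r0=0xa2, sp=0x84
r1 is callee-saved → restored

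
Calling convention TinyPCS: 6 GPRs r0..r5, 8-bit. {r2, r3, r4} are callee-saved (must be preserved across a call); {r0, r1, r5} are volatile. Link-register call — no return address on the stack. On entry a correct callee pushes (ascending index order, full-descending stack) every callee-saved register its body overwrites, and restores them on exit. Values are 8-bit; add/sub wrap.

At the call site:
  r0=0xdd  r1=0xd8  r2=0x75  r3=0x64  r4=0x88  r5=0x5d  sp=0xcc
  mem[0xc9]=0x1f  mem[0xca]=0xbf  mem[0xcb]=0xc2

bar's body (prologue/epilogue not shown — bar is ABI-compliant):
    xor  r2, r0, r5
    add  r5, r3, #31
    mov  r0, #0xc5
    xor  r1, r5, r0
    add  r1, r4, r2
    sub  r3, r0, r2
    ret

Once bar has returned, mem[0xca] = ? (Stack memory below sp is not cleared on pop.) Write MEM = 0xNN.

prologue: push r2 -> mem[0xcb]=0x75, sp=0xcb
prologue: push r3 -> mem[0xca]=0x64, sp=0xca
body[0] xor  r2, r0, r5 -> r2=0x80
body[1] add  r5, r3, #31 -> r5=0x83
body[2] mov  r0, #0xc5 -> r0=0xc5
body[3] xor  r1, r5, r0 -> r1=0x46
body[4] add  r1, r4, r2 -> r1=0x08
body[5] sub  r3, r0, r2 -> r3=0x45
epilogue: pop r3=0x64, sp=0xcb
epilogue: pop r2=0x75, sp=0xcc
prologue pushed ['r2', 'r3'] at ['0xcb', '0xca']

MEM = 0x64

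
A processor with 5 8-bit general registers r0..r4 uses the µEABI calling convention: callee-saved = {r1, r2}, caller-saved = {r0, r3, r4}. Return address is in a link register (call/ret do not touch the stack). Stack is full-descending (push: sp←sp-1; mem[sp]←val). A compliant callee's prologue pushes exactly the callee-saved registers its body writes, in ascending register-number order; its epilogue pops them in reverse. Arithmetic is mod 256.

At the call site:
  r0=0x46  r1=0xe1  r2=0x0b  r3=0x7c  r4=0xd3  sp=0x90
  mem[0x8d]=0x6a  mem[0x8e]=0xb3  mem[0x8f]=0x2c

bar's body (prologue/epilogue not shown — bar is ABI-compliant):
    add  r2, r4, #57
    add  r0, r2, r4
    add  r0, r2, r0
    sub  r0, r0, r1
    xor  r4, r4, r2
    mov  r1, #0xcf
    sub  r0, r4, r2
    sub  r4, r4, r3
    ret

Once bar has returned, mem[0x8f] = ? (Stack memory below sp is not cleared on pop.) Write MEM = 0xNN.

prologue: push r1 → mem[0x8f]=0xe1, sp=0x8f
prologue: push r2 → mem[0x8e]=0x0b, sp=0x8e
body[0] add  r2, r4, #57 → r2=0x0c
body[1] add  r0, r2, r4 → r0=0xdf
body[2] add  r0, r2, r0 → r0=0xeb
body[3] sub  r0, r0, r1 → r0=0x0a
body[4] xor  r4, r4, r2 → r4=0xdf
body[5] mov  r1, #0xcf → r1=0xcf
body[6] sub  r0, r4, r2 → r0=0xd3
body[7] sub  r4, r4, r3 → r4=0x63
epilogue: pop r2=0x0b, sp=0x8f
epilogue: pop r1=0xe1, sp=0x90
prologue pushed ['r1', 'r2'] at ['0x8f', '0x8e']

MEM = 0xe1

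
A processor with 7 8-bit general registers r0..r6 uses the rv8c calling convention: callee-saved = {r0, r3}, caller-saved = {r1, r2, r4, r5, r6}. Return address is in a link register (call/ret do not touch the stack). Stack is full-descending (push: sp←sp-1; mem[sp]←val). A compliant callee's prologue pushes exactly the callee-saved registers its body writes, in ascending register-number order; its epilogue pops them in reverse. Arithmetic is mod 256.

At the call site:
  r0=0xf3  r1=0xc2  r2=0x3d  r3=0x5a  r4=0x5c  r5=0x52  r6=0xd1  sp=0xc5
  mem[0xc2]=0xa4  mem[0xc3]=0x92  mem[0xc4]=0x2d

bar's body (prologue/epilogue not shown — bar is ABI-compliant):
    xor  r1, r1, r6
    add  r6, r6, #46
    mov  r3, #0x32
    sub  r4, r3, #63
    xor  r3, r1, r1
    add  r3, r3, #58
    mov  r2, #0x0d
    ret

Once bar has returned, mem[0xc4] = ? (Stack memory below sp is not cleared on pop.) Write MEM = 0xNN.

MEM = 0x5a

prologue: push r3 → mem[0xc4]=0x5a, sp=0xc4
body[0] xor  r1, r1, r6 → r1=0x13
body[1] add  r6, r6, #46 → r6=0xff
body[2] mov  r3, #0x32 → r3=0x32
body[3] sub  r4, r3, #63 → r4=0xf3
body[4] xor  r3, r1, r1 → r3=0x00
body[5] add  r3, r3, #58 → r3=0x3a
body[6] mov  r2, #0x0d → r2=0x0d
epilogue: pop r3=0x5a, sp=0xc5
prologue pushed ['r3'] at ['0xc4']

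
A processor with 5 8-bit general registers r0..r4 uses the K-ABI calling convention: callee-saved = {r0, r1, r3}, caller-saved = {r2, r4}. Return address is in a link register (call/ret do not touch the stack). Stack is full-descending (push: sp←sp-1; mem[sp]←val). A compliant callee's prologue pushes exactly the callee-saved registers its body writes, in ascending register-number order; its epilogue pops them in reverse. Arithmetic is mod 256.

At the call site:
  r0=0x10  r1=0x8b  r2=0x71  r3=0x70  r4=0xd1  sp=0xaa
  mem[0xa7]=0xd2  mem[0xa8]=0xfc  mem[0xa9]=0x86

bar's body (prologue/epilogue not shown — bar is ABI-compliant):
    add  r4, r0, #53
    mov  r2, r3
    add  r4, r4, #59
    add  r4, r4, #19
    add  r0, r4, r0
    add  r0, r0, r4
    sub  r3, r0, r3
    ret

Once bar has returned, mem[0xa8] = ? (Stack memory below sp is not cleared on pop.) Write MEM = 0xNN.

prologue: push r0 -> mem[0xa9]=0x10, sp=0xa9
prologue: push r3 -> mem[0xa8]=0x70, sp=0xa8
body[0] add  r4, r0, #53 -> r4=0x45
body[1] mov  r2, r3 -> r2=0x70
body[2] add  r4, r4, #59 -> r4=0x80
body[3] add  r4, r4, #19 -> r4=0x93
body[4] add  r0, r4, r0 -> r0=0xa3
body[5] add  r0, r0, r4 -> r0=0x36
body[6] sub  r3, r0, r3 -> r3=0xc6
epilogue: pop r3=0x70, sp=0xa9
epilogue: pop r0=0x10, sp=0xaa
prologue pushed ['r0', 'r3'] at ['0xa9', '0xa8']

MEM = 0x70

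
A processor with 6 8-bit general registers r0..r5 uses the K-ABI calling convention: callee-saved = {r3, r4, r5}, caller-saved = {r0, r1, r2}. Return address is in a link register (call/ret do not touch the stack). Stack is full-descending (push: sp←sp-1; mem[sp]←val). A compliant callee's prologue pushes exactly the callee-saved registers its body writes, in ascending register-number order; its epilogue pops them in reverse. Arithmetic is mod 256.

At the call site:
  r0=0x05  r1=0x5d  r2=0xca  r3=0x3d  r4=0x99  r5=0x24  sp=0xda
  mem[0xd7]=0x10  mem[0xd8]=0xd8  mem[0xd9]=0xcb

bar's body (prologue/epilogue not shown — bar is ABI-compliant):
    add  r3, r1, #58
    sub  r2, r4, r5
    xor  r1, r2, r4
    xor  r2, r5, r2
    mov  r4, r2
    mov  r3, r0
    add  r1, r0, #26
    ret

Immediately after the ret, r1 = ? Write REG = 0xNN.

prologue: push r3 → mem[0xd9]=0x3d, sp=0xd9
prologue: push r4 → mem[0xd8]=0x99, sp=0xd8
body[0] add  r3, r1, #58 → r3=0x97
body[1] sub  r2, r4, r5 → r2=0x75
body[2] xor  r1, r2, r4 → r1=0xec
body[3] xor  r2, r5, r2 → r2=0x51
body[4] mov  r4, r2 → r4=0x51
body[5] mov  r3, r0 → r3=0x05
body[6] add  r1, r0, #26 → r1=0x1f
epilogue: pop r4=0x99, sp=0xd9
epilogue: pop r3=0x3d, sp=0xda
r1 is caller-saved → body value

REG = 0x1f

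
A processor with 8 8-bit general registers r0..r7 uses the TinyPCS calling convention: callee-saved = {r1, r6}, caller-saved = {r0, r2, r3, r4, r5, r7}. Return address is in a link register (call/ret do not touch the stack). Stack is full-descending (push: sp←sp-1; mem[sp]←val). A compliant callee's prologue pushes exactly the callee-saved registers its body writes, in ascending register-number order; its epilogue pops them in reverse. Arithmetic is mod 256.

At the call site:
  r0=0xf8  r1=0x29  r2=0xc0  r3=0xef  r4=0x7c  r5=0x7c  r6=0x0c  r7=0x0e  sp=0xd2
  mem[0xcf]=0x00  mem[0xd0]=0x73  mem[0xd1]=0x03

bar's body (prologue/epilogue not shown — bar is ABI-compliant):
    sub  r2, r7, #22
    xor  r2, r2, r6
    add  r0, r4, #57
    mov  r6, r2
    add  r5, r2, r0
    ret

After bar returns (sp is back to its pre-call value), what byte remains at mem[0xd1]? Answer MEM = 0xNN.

MEM = 0x0c

prologue: push r6 -> mem[0xd1]=0x0c, sp=0xd1
body[0] sub  r2, r7, #22 -> r2=0xf8
body[1] xor  r2, r2, r6 -> r2=0xf4
body[2] add  r0, r4, #57 -> r0=0xb5
body[3] mov  r6, r2 -> r6=0xf4
body[4] add  r5, r2, r0 -> r5=0xa9
epilogue: pop r6=0x0c, sp=0xd2
prologue pushed ['r6'] at ['0xd1']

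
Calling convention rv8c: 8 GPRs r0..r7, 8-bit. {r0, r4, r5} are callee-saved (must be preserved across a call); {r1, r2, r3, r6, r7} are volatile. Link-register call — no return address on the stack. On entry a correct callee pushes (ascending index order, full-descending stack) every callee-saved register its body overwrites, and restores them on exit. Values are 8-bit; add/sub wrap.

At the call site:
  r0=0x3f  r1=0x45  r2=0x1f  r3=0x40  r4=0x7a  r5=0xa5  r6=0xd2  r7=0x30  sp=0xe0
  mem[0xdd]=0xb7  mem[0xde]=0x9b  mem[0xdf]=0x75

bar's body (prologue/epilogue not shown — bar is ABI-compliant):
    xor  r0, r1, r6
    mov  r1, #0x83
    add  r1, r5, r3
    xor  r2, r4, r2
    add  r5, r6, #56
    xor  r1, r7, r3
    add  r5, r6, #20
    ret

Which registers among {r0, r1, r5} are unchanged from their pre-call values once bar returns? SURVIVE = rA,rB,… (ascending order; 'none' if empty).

SURVIVE = r0,r5

prologue: push r0 -> mem[0xdf]=0x3f, sp=0xdf
prologue: push r5 -> mem[0xde]=0xa5, sp=0xde
body[0] xor  r0, r1, r6 -> r0=0x97
body[1] mov  r1, #0x83 -> r1=0x83
body[2] add  r1, r5, r3 -> r1=0xe5
body[3] xor  r2, r4, r2 -> r2=0x65
body[4] add  r5, r6, #56 -> r5=0x0a
body[5] xor  r1, r7, r3 -> r1=0x70
body[6] add  r5, r6, #20 -> r5=0xe6
epilogue: pop r5=0xa5, sp=0xdf
epilogue: pop r0=0x3f, sp=0xe0
r0: callee-saved, written=True
r1: caller-saved, written=True
r5: callee-saved, written=True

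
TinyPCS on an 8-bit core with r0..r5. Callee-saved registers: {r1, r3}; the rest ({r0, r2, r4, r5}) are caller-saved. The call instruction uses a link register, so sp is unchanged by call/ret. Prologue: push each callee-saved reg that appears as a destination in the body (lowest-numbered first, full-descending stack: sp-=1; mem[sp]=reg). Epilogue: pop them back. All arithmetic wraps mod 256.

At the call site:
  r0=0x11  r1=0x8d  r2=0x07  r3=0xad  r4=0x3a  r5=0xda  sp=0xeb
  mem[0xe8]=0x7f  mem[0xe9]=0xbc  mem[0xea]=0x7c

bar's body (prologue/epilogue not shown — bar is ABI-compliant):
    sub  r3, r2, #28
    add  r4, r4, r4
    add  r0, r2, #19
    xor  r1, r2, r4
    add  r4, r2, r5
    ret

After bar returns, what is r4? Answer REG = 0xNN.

REG = 0xe1

prologue: push r1 -> mem[0xea]=0x8d, sp=0xea
prologue: push r3 -> mem[0xe9]=0xad, sp=0xe9
body[0] sub  r3, r2, #28 -> r3=0xeb
body[1] add  r4, r4, r4 -> r4=0x74
body[2] add  r0, r2, #19 -> r0=0x1a
body[3] xor  r1, r2, r4 -> r1=0x73
body[4] add  r4, r2, r5 -> r4=0xe1
epilogue: pop r3=0xad, sp=0xea
epilogue: pop r1=0x8d, sp=0xeb
r4 is caller-saved -> body value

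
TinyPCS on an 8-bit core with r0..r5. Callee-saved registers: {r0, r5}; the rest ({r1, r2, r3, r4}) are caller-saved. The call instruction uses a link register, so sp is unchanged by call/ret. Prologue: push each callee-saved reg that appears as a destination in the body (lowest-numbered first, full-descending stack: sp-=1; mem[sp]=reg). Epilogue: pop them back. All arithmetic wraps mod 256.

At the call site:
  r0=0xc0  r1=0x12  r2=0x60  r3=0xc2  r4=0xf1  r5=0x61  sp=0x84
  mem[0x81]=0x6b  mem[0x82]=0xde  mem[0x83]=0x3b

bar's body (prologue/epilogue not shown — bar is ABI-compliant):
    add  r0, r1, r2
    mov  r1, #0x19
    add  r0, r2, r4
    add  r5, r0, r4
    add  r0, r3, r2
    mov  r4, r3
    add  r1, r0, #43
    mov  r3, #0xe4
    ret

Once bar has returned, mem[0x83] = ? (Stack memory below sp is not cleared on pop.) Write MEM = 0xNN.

prologue: push r0 -> mem[0x83]=0xc0, sp=0x83
prologue: push r5 -> mem[0x82]=0x61, sp=0x82
body[0] add  r0, r1, r2 -> r0=0x72
body[1] mov  r1, #0x19 -> r1=0x19
body[2] add  r0, r2, r4 -> r0=0x51
body[3] add  r5, r0, r4 -> r5=0x42
body[4] add  r0, r3, r2 -> r0=0x22
body[5] mov  r4, r3 -> r4=0xc2
body[6] add  r1, r0, #43 -> r1=0x4d
body[7] mov  r3, #0xe4 -> r3=0xe4
epilogue: pop r5=0x61, sp=0x83
epilogue: pop r0=0xc0, sp=0x84
prologue pushed ['r0', 'r5'] at ['0x83', '0x82']

MEM = 0xc0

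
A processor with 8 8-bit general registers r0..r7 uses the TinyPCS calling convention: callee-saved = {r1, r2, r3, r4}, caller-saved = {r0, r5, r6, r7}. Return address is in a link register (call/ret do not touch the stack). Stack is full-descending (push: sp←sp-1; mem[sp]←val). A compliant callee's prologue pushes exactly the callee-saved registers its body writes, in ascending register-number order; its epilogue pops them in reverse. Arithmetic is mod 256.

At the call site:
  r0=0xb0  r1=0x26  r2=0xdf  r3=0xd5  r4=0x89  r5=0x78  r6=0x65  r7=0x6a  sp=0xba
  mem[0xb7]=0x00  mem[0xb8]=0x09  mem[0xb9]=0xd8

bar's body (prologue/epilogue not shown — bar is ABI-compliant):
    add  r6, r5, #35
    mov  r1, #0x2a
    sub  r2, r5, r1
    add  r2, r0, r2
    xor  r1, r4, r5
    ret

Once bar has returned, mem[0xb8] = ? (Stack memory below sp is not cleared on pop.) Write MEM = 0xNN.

MEM = 0xdf

prologue: push r1 → mem[0xb9]=0x26, sp=0xb9
prologue: push r2 → mem[0xb8]=0xdf, sp=0xb8
body[0] add  r6, r5, #35 → r6=0x9b
body[1] mov  r1, #0x2a → r1=0x2a
body[2] sub  r2, r5, r1 → r2=0x4e
body[3] add  r2, r0, r2 → r2=0xfe
body[4] xor  r1, r4, r5 → r1=0xf1
epilogue: pop r2=0xdf, sp=0xb9
epilogue: pop r1=0x26, sp=0xba
prologue pushed ['r1', 'r2'] at ['0xb9', '0xb8']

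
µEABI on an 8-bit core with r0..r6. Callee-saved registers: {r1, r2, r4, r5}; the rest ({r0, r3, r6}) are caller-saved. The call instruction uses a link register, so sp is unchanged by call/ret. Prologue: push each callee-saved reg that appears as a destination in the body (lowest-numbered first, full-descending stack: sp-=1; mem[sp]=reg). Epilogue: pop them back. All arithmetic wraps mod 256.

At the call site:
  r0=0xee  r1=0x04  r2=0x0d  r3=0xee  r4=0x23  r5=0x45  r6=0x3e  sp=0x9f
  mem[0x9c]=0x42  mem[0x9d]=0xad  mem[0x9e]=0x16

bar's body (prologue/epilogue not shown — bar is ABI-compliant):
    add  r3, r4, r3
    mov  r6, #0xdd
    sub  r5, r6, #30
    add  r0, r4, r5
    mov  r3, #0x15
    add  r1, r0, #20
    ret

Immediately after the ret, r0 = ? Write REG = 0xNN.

REG = 0xe2

prologue: push r1 -> mem[0x9e]=0x04, sp=0x9e
prologue: push r5 -> mem[0x9d]=0x45, sp=0x9d
body[0] add  r3, r4, r3 -> r3=0x11
body[1] mov  r6, #0xdd -> r6=0xdd
body[2] sub  r5, r6, #30 -> r5=0xbf
body[3] add  r0, r4, r5 -> r0=0xe2
body[4] mov  r3, #0x15 -> r3=0x15
body[5] add  r1, r0, #20 -> r1=0xf6
epilogue: pop r5=0x45, sp=0x9e
epilogue: pop r1=0x04, sp=0x9f
r0 is caller-saved -> body value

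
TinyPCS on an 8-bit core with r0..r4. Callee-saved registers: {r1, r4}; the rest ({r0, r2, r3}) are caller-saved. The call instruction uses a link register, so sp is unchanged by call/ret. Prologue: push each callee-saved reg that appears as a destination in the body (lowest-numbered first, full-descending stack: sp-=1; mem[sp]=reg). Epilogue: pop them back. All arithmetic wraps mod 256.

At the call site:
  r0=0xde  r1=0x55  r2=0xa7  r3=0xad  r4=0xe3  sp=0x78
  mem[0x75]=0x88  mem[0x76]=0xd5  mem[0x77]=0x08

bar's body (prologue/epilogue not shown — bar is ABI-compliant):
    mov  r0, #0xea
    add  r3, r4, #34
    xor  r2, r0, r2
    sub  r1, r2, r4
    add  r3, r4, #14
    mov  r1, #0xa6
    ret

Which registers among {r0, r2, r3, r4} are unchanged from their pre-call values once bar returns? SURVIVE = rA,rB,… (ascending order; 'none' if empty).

SURVIVE = r4

prologue: push r1 -> mem[0x77]=0x55, sp=0x77
body[0] mov  r0, #0xea -> r0=0xea
body[1] add  r3, r4, #34 -> r3=0x05
body[2] xor  r2, r0, r2 -> r2=0x4d
body[3] sub  r1, r2, r4 -> r1=0x6a
body[4] add  r3, r4, #14 -> r3=0xf1
body[5] mov  r1, #0xa6 -> r1=0xa6
epilogue: pop r1=0x55, sp=0x78
r0: caller-saved, written=True
r2: caller-saved, written=True
r3: caller-saved, written=True
r4: callee-saved, written=False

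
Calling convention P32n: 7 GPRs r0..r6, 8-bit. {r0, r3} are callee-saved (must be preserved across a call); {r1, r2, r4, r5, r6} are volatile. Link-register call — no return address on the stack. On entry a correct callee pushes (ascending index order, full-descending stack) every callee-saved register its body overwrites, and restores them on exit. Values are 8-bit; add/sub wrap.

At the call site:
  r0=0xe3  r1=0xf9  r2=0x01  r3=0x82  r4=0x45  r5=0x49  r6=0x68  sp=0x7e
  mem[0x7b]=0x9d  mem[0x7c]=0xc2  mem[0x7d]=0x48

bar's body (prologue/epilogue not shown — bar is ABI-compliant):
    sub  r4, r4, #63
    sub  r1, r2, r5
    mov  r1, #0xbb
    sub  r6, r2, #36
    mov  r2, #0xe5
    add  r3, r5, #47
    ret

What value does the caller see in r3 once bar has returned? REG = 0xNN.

REG = 0x82

prologue: push r3 → mem[0x7d]=0x82, sp=0x7d
body[0] sub  r4, r4, #63 → r4=0x06
body[1] sub  r1, r2, r5 → r1=0xb8
body[2] mov  r1, #0xbb → r1=0xbb
body[3] sub  r6, r2, #36 → r6=0xdd
body[4] mov  r2, #0xe5 → r2=0xe5
body[5] add  r3, r5, #47 → r3=0x78
epilogue: pop r3=0x82, sp=0x7e
r3 is callee-saved → restored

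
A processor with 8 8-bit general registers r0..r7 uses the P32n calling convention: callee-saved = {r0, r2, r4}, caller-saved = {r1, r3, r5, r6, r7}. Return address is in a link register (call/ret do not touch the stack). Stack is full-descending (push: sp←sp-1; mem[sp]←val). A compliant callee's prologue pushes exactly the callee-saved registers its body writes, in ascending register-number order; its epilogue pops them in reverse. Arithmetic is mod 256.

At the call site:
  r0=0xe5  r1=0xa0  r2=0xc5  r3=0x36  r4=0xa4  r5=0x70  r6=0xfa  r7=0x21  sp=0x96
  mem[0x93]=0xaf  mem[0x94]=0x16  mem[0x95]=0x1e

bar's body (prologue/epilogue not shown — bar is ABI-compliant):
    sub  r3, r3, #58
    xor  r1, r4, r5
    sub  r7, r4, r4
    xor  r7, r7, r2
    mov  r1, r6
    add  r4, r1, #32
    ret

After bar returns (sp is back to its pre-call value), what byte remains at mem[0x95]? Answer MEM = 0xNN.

MEM = 0xa4

prologue: push r4 → mem[0x95]=0xa4, sp=0x95
body[0] sub  r3, r3, #58 → r3=0xfc
body[1] xor  r1, r4, r5 → r1=0xd4
body[2] sub  r7, r4, r4 → r7=0x00
body[3] xor  r7, r7, r2 → r7=0xc5
body[4] mov  r1, r6 → r1=0xfa
body[5] add  r4, r1, #32 → r4=0x1a
epilogue: pop r4=0xa4, sp=0x96
prologue pushed ['r4'] at ['0x95']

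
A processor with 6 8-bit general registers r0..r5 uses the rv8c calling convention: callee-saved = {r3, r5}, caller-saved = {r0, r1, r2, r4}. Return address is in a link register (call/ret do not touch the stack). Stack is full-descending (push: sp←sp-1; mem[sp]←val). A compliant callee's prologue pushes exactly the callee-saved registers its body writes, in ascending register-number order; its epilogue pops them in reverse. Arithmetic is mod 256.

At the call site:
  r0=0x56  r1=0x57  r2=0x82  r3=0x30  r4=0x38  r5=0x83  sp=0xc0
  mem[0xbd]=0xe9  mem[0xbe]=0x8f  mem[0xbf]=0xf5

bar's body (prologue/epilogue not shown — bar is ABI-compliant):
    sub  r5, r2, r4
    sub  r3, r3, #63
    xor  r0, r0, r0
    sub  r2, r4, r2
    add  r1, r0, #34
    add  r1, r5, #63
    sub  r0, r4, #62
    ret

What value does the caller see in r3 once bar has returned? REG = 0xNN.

prologue: push r3 -> mem[0xbf]=0x30, sp=0xbf
prologue: push r5 -> mem[0xbe]=0x83, sp=0xbe
body[0] sub  r5, r2, r4 -> r5=0x4a
body[1] sub  r3, r3, #63 -> r3=0xf1
body[2] xor  r0, r0, r0 -> r0=0x00
body[3] sub  r2, r4, r2 -> r2=0xb6
body[4] add  r1, r0, #34 -> r1=0x22
body[5] add  r1, r5, #63 -> r1=0x89
body[6] sub  r0, r4, #62 -> r0=0xfa
epilogue: pop r5=0x83, sp=0xbf
epilogue: pop r3=0x30, sp=0xc0
r3 is callee-saved -> restored

REG = 0x30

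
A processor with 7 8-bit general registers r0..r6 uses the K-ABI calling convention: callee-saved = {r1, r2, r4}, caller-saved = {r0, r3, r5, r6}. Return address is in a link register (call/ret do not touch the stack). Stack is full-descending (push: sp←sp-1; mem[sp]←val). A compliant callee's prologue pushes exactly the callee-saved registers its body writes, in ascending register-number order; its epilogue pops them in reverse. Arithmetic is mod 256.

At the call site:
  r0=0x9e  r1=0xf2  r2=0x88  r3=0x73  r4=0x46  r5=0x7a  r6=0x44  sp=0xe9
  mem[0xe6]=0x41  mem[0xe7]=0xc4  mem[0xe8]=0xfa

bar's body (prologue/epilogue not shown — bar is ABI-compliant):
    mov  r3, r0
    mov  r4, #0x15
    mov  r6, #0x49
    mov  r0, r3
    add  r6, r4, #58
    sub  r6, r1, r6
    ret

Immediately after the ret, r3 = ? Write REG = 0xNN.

prologue: push r4 → mem[0xe8]=0x46, sp=0xe8
body[0] mov  r3, r0 → r3=0x9e
body[1] mov  r4, #0x15 → r4=0x15
body[2] mov  r6, #0x49 → r6=0x49
body[3] mov  r0, r3 → r0=0x9e
body[4] add  r6, r4, #58 → r6=0x4f
body[5] sub  r6, r1, r6 → r6=0xa3
epilogue: pop r4=0x46, sp=0xe9
r3 is caller-saved → body value

REG = 0x9e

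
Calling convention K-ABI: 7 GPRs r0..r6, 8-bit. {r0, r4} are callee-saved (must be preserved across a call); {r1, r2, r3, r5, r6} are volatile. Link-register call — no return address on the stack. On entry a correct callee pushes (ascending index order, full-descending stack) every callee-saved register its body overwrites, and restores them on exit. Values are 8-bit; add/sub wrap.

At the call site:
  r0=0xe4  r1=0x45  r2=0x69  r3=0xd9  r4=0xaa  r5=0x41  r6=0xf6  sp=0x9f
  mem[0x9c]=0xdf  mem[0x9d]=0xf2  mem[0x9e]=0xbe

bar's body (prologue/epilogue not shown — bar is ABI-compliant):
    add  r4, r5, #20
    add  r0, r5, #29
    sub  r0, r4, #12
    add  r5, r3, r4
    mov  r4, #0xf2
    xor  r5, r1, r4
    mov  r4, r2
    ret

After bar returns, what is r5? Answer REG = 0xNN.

REG = 0xb7

prologue: push r0 -> mem[0x9e]=0xe4, sp=0x9e
prologue: push r4 -> mem[0x9d]=0xaa, sp=0x9d
body[0] add  r4, r5, #20 -> r4=0x55
body[1] add  r0, r5, #29 -> r0=0x5e
body[2] sub  r0, r4, #12 -> r0=0x49
body[3] add  r5, r3, r4 -> r5=0x2e
body[4] mov  r4, #0xf2 -> r4=0xf2
body[5] xor  r5, r1, r4 -> r5=0xb7
body[6] mov  r4, r2 -> r4=0x69
epilogue: pop r4=0xaa, sp=0x9e
epilogue: pop r0=0xe4, sp=0x9f
r5 is caller-saved -> body value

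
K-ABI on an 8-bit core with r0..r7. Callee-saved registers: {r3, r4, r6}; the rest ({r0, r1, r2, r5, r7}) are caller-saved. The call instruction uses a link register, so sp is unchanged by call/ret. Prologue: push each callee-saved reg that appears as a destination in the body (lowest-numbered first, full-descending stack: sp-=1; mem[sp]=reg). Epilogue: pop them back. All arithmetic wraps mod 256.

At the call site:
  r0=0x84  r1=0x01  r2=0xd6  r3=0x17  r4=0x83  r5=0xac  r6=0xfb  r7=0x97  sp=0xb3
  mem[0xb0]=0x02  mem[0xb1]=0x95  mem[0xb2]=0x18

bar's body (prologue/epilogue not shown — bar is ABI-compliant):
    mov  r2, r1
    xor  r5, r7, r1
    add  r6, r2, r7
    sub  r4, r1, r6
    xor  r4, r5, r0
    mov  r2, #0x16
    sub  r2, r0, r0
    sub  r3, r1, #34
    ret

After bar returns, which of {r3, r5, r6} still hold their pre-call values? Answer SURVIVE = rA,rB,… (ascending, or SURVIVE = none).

SURVIVE = r3,r6

prologue: push r3 → mem[0xb2]=0x17, sp=0xb2
prologue: push r4 → mem[0xb1]=0x83, sp=0xb1
prologue: push r6 → mem[0xb0]=0xfb, sp=0xb0
body[0] mov  r2, r1 → r2=0x01
body[1] xor  r5, r7, r1 → r5=0x96
body[2] add  r6, r2, r7 → r6=0x98
body[3] sub  r4, r1, r6 → r4=0x69
body[4] xor  r4, r5, r0 → r4=0x12
body[5] mov  r2, #0x16 → r2=0x16
body[6] sub  r2, r0, r0 → r2=0x00
body[7] sub  r3, r1, #34 → r3=0xdf
epilogue: pop r6=0xfb, sp=0xb1
epilogue: pop r4=0x83, sp=0xb2
epilogue: pop r3=0x17, sp=0xb3
r3: callee-saved, written=True
r5: caller-saved, written=True
r6: callee-saved, written=True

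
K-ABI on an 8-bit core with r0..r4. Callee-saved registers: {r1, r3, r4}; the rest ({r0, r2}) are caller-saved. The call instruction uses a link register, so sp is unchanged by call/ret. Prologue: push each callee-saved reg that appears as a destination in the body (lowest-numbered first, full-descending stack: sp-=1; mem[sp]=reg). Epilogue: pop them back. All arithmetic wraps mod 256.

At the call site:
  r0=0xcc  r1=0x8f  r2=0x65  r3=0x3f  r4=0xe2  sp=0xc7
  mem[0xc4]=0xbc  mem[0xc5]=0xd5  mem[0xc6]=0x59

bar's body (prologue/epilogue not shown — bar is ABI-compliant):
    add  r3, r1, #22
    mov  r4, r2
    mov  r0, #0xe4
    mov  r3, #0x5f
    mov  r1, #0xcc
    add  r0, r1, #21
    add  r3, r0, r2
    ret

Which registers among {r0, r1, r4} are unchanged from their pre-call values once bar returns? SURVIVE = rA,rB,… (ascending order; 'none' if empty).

prologue: push r1 → mem[0xc6]=0x8f, sp=0xc6
prologue: push r3 → mem[0xc5]=0x3f, sp=0xc5
prologue: push r4 → mem[0xc4]=0xe2, sp=0xc4
body[0] add  r3, r1, #22 → r3=0xa5
body[1] mov  r4, r2 → r4=0x65
body[2] mov  r0, #0xe4 → r0=0xe4
body[3] mov  r3, #0x5f → r3=0x5f
body[4] mov  r1, #0xcc → r1=0xcc
body[5] add  r0, r1, #21 → r0=0xe1
body[6] add  r3, r0, r2 → r3=0x46
epilogue: pop r4=0xe2, sp=0xc5
epilogue: pop r3=0x3f, sp=0xc6
epilogue: pop r1=0x8f, sp=0xc7
r0: caller-saved, written=True
r1: callee-saved, written=True
r4: callee-saved, written=True

SURVIVE = r1,r4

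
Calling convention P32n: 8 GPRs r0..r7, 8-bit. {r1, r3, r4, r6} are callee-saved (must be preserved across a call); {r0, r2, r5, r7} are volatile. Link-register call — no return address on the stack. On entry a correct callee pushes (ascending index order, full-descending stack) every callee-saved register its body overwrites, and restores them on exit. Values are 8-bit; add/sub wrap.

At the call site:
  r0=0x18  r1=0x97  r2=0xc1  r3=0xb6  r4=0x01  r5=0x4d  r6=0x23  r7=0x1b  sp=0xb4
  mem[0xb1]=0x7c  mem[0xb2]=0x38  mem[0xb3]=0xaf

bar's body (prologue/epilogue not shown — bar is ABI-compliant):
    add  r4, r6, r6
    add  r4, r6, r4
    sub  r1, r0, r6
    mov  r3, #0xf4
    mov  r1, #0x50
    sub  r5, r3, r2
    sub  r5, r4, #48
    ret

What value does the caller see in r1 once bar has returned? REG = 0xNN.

prologue: push r1 → mem[0xb3]=0x97, sp=0xb3
prologue: push r3 → mem[0xb2]=0xb6, sp=0xb2
prologue: push r4 → mem[0xb1]=0x01, sp=0xb1
body[0] add  r4, r6, r6 → r4=0x46
body[1] add  r4, r6, r4 → r4=0x69
body[2] sub  r1, r0, r6 → r1=0xf5
body[3] mov  r3, #0xf4 → r3=0xf4
body[4] mov  r1, #0x50 → r1=0x50
body[5] sub  r5, r3, r2 → r5=0x33
body[6] sub  r5, r4, #48 → r5=0x39
epilogue: pop r4=0x01, sp=0xb2
epilogue: pop r3=0xb6, sp=0xb3
epilogue: pop r1=0x97, sp=0xb4
r1 is callee-saved → restored

REG = 0x97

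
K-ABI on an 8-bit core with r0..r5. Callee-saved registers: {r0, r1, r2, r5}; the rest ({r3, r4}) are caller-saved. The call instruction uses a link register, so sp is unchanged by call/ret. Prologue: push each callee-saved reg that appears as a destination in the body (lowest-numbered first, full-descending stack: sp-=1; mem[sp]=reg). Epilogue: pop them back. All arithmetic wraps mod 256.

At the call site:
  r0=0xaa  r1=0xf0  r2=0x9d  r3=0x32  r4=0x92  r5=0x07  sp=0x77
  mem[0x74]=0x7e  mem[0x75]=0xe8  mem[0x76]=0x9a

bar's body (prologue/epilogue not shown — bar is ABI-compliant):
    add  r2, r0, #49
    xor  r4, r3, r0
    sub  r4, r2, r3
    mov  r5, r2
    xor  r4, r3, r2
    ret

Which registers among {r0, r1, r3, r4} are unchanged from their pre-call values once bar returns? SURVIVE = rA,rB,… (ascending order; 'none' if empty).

SURVIVE = r0,r1,r3

prologue: push r2 -> mem[0x76]=0x9d, sp=0x76
prologue: push r5 -> mem[0x75]=0x07, sp=0x75
body[0] add  r2, r0, #49 -> r2=0xdb
body[1] xor  r4, r3, r0 -> r4=0x98
body[2] sub  r4, r2, r3 -> r4=0xa9
body[3] mov  r5, r2 -> r5=0xdb
body[4] xor  r4, r3, r2 -> r4=0xe9
epilogue: pop r5=0x07, sp=0x76
epilogue: pop r2=0x9d, sp=0x77
r0: callee-saved, written=False
r1: callee-saved, written=False
r3: caller-saved, written=False
r4: caller-saved, written=True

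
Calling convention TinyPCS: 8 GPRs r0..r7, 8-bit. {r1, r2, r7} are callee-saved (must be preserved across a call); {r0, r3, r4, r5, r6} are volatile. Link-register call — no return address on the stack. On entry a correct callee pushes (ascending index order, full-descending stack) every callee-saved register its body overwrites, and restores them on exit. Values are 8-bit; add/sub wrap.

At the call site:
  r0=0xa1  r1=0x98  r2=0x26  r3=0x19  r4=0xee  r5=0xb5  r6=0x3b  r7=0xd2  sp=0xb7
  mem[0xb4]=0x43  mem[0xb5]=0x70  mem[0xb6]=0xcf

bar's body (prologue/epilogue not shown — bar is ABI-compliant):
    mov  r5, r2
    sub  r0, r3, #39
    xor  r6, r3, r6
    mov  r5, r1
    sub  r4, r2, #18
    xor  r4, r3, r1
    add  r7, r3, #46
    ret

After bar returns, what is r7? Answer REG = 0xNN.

REG = 0xd2

prologue: push r7 → mem[0xb6]=0xd2, sp=0xb6
body[0] mov  r5, r2 → r5=0x26
body[1] sub  r0, r3, #39 → r0=0xf2
body[2] xor  r6, r3, r6 → r6=0x22
body[3] mov  r5, r1 → r5=0x98
body[4] sub  r4, r2, #18 → r4=0x14
body[5] xor  r4, r3, r1 → r4=0x81
body[6] add  r7, r3, #46 → r7=0x47
epilogue: pop r7=0xd2, sp=0xb7
r7 is callee-saved → restored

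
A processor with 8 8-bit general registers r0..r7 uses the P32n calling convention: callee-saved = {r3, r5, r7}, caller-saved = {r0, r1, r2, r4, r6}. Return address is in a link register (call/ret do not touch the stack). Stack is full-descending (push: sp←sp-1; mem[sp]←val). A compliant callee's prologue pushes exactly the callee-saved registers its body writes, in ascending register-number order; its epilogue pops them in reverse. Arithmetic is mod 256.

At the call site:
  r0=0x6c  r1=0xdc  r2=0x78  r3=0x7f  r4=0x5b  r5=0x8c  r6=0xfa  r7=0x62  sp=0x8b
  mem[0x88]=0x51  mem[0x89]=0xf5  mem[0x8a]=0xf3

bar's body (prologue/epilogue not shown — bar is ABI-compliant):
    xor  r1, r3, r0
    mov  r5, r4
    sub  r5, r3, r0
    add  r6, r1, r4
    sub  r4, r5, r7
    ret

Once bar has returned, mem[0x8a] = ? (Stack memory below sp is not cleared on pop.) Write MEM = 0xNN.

MEM = 0x8c

prologue: push r5 → mem[0x8a]=0x8c, sp=0x8a
body[0] xor  r1, r3, r0 → r1=0x13
body[1] mov  r5, r4 → r5=0x5b
body[2] sub  r5, r3, r0 → r5=0x13
body[3] add  r6, r1, r4 → r6=0x6e
body[4] sub  r4, r5, r7 → r4=0xb1
epilogue: pop r5=0x8c, sp=0x8b
prologue pushed ['r5'] at ['0x8a']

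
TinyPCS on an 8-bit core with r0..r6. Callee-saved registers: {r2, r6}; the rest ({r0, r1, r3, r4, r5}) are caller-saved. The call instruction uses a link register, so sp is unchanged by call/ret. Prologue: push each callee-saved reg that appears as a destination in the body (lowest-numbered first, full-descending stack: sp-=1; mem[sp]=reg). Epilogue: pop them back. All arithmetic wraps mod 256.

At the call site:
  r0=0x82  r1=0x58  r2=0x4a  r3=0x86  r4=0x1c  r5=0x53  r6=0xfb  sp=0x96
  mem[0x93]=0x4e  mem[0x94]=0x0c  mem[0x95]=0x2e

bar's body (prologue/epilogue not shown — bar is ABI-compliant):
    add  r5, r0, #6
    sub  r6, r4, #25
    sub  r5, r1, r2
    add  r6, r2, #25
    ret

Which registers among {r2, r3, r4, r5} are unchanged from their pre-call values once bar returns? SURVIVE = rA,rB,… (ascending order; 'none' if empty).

prologue: push r6 → mem[0x95]=0xfb, sp=0x95
body[0] add  r5, r0, #6 → r5=0x88
body[1] sub  r6, r4, #25 → r6=0x03
body[2] sub  r5, r1, r2 → r5=0x0e
body[3] add  r6, r2, #25 → r6=0x63
epilogue: pop r6=0xfb, sp=0x96
r2: callee-saved, written=False
r3: caller-saved, written=False
r4: caller-saved, written=False
r5: caller-saved, written=True

SURVIVE = r2,r3,r4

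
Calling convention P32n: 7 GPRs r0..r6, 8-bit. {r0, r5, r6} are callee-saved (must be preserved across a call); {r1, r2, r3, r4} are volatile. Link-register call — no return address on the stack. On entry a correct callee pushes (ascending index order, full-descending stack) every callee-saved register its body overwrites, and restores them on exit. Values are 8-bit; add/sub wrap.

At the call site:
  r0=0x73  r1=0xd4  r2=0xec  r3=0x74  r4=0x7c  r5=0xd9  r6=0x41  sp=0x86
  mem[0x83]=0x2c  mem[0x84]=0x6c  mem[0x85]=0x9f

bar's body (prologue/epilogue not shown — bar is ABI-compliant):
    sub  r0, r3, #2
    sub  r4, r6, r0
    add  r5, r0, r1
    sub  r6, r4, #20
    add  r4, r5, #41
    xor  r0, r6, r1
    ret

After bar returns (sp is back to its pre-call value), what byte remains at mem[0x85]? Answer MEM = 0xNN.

prologue: push r0 -> mem[0x85]=0x73, sp=0x85
prologue: push r5 -> mem[0x84]=0xd9, sp=0x84
prologue: push r6 -> mem[0x83]=0x41, sp=0x83
body[0] sub  r0, r3, #2 -> r0=0x72
body[1] sub  r4, r6, r0 -> r4=0xcf
body[2] add  r5, r0, r1 -> r5=0x46
body[3] sub  r6, r4, #20 -> r6=0xbb
body[4] add  r4, r5, #41 -> r4=0x6f
body[5] xor  r0, r6, r1 -> r0=0x6f
epilogue: pop r6=0x41, sp=0x84
epilogue: pop r5=0xd9, sp=0x85
epilogue: pop r0=0x73, sp=0x86
prologue pushed ['r0', 'r5', 'r6'] at ['0x85', '0x84', '0x83']

MEM = 0x73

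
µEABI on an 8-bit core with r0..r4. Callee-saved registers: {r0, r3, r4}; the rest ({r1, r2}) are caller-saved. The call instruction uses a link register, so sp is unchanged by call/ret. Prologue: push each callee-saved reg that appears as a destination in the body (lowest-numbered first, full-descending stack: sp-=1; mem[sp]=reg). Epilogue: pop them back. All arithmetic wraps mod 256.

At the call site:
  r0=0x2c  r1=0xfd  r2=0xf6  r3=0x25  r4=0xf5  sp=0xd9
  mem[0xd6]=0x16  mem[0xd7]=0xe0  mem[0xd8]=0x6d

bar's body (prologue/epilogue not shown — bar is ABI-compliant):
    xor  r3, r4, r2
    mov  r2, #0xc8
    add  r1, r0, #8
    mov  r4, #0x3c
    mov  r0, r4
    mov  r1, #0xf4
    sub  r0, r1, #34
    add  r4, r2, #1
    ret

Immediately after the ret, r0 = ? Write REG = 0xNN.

prologue: push r0 → mem[0xd8]=0x2c, sp=0xd8
prologue: push r3 → mem[0xd7]=0x25, sp=0xd7
prologue: push r4 → mem[0xd6]=0xf5, sp=0xd6
body[0] xor  r3, r4, r2 → r3=0x03
body[1] mov  r2, #0xc8 → r2=0xc8
body[2] add  r1, r0, #8 → r1=0x34
body[3] mov  r4, #0x3c → r4=0x3c
body[4] mov  r0, r4 → r0=0x3c
body[5] mov  r1, #0xf4 → r1=0xf4
body[6] sub  r0, r1, #34 → r0=0xd2
body[7] add  r4, r2, #1 → r4=0xc9
epilogue: pop r4=0xf5, sp=0xd7
epilogue: pop r3=0x25, sp=0xd8
epilogue: pop r0=0x2c, sp=0xd9
r0 is callee-saved → restored

REG = 0x2c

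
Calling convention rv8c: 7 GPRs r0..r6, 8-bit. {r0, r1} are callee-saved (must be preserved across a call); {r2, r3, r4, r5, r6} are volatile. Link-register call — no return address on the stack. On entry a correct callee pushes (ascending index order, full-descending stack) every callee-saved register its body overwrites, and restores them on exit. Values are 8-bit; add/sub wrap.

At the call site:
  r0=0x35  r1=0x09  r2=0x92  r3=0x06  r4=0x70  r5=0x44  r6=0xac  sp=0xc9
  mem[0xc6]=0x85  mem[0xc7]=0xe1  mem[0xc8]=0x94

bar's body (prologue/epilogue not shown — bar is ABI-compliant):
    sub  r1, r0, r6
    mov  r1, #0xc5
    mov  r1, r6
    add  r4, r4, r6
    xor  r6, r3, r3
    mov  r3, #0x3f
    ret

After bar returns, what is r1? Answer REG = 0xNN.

prologue: push r1 -> mem[0xc8]=0x09, sp=0xc8
body[0] sub  r1, r0, r6 -> r1=0x89
body[1] mov  r1, #0xc5 -> r1=0xc5
body[2] mov  r1, r6 -> r1=0xac
body[3] add  r4, r4, r6 -> r4=0x1c
body[4] xor  r6, r3, r3 -> r6=0x00
body[5] mov  r3, #0x3f -> r3=0x3f
epilogue: pop r1=0x09, sp=0xc9
r1 is callee-saved -> restored

REG = 0x09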